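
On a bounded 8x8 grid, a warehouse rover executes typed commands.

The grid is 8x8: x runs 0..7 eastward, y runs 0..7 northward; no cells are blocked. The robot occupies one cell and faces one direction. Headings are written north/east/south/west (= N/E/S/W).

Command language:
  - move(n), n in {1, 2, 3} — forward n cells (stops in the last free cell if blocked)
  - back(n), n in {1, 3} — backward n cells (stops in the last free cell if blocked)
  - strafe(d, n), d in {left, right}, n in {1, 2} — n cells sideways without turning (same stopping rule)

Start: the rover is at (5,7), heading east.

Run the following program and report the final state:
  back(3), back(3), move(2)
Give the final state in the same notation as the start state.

start: at (5,7), heading east
1. back(3) → at (2,7), heading east
2. back(3) → at (0,7), heading east
3. move(2) → at (2,7), heading east

at (2,7), heading east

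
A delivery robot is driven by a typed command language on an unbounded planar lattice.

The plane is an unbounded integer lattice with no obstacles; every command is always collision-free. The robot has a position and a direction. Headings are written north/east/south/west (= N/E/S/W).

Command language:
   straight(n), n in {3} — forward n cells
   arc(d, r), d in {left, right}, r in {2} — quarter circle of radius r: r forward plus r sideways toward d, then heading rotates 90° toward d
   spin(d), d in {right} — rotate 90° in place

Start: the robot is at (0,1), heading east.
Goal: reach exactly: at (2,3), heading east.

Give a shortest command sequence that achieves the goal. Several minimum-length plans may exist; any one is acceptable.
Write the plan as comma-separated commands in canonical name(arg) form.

arc(left, 2), spin(right)

start: at (0,1), heading east
step 1 (arc(left, 2)): at (2,3), heading north
step 2 (spin(right)): at (2,3), heading east
nothing shorter than 2 reaches the goal.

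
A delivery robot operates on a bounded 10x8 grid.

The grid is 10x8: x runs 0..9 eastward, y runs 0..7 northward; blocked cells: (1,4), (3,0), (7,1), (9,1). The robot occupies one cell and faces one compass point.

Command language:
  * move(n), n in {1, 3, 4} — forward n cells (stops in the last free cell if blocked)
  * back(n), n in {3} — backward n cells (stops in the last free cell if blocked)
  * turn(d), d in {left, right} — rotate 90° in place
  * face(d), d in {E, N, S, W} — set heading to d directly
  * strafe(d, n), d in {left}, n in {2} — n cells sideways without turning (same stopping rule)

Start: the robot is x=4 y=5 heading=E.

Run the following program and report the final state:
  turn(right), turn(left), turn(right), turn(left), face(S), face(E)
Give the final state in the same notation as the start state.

initial: x=4 y=5 heading=E
step 1 (turn(right)): x=4 y=5 heading=S
step 2 (turn(left)): x=4 y=5 heading=E
step 3 (turn(right)): x=4 y=5 heading=S
step 4 (turn(left)): x=4 y=5 heading=E
step 5 (face(S)): x=4 y=5 heading=S
step 6 (face(E)): x=4 y=5 heading=E

x=4 y=5 heading=E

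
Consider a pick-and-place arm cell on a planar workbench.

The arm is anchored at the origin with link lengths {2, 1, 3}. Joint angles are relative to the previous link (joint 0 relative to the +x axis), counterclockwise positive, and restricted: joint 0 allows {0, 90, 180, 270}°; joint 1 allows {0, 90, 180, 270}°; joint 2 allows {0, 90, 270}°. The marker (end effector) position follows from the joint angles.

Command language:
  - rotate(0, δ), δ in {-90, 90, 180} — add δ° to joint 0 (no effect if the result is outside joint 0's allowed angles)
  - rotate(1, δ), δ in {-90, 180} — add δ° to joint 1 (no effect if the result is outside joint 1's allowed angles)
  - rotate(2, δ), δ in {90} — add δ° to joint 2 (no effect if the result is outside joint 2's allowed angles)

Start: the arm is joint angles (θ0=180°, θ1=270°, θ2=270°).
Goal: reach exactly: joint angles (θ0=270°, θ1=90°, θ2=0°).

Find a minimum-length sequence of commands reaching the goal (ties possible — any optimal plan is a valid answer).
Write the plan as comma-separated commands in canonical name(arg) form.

rotate(2, 90), rotate(1, 180), rotate(0, 90)

begin: joint angles (θ0=180°, θ1=270°, θ2=270°)
t=1 rotate(2, 90) ⇒ joint angles (θ0=180°, θ1=270°, θ2=0°)
t=2 rotate(1, 180) ⇒ joint angles (θ0=180°, θ1=90°, θ2=0°)
t=3 rotate(0, 90) ⇒ joint angles (θ0=270°, θ1=90°, θ2=0°)
minimal: 3 command(s), checked below 3.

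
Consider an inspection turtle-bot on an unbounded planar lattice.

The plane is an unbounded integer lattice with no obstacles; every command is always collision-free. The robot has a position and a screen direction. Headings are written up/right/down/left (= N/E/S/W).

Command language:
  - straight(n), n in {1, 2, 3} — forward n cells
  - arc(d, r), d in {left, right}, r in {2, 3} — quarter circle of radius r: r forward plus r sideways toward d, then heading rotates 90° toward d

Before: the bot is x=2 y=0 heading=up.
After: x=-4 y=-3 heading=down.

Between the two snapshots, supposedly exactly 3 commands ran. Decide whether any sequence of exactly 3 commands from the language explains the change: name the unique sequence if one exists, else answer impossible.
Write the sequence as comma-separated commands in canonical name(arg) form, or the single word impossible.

arc(left, 3), arc(left, 3), straight(3)

key: running straight(3) before arc(left, 3) would end elsewhere — order is forced
from: x=2 y=0 heading=up
1. arc(left, 3) → x=-1 y=3 heading=left
2. arc(left, 3) → x=-4 y=0 heading=down
3. straight(3) → x=-4 y=-3 heading=down
no other 3-command option fits: unique.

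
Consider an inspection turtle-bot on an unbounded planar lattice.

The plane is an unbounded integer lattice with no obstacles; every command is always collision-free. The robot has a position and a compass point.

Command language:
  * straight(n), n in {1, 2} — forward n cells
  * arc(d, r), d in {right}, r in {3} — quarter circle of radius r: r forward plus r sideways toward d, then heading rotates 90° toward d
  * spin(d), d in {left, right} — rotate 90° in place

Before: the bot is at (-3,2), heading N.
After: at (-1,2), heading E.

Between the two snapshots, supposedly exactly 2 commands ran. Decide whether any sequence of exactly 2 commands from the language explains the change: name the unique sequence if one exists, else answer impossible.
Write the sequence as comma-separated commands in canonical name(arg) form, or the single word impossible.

key: cell and facing (now E) both changed — the 2 commands mix motion and turning
from: at (-3,2), heading N
1. spin(right) → at (-3,2), heading E
2. straight(2) → at (-1,2), heading E
uniquely the one of 25 2-step routes that fits.

spin(right), straight(2)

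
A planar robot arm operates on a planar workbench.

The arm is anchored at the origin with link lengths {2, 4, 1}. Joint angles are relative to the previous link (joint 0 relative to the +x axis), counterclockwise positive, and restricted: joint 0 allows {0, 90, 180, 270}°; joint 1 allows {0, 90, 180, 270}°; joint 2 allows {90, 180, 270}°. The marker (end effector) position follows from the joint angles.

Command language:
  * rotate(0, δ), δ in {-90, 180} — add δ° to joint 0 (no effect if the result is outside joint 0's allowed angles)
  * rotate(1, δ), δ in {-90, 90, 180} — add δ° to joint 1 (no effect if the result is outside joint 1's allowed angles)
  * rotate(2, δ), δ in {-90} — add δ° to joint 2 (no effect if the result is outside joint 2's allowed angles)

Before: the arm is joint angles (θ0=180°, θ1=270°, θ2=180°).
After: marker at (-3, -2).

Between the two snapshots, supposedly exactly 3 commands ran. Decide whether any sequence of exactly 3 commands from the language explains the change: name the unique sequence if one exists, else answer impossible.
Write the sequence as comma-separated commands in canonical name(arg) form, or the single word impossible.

begin: joint angles (θ0=180°, θ1=270°, θ2=180°)
step 1 (rotate(0, -90)): joint angles (θ0=90°, θ1=270°, θ2=180°)
step 2 (rotate(0, -90)): joint angles (θ0=0°, θ1=270°, θ2=180°)
step 3 (rotate(0, -90)): joint angles (θ0=270°, θ1=270°, θ2=180°)
no rival 3-sequence matches.

rotate(0, -90), rotate(0, -90), rotate(0, -90)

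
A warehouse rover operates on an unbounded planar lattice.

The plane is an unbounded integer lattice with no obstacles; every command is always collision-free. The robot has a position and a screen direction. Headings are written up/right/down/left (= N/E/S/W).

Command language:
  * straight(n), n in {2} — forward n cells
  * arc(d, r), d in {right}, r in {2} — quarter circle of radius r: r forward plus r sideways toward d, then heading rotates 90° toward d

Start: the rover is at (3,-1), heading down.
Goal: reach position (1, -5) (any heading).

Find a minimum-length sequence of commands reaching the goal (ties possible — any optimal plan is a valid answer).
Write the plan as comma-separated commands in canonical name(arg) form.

t0: at (3,-1), heading down
1. straight(2) → at (3,-3), heading down
2. arc(right, 2) → at (1,-5), heading left
no 1-step plan works, so 2 is optimal.

straight(2), arc(right, 2)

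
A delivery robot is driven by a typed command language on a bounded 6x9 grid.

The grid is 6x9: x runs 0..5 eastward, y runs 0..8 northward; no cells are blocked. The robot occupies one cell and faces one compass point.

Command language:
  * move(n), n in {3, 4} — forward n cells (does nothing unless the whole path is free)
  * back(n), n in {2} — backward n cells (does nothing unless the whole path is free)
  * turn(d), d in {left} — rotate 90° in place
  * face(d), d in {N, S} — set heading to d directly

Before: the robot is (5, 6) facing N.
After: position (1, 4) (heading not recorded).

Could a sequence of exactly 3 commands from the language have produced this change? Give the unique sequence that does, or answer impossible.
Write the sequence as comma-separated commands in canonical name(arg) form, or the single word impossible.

back(2), turn(left), move(4)

key: running move(4) before back(2) would end elsewhere — order is forced
t0: (5, 6) facing N
[1] after back(2): (5, 4) facing N
[2] after turn(left): (5, 4) facing W
[3] after move(4): (1, 4) facing W
all 216 alternatives checked — unique.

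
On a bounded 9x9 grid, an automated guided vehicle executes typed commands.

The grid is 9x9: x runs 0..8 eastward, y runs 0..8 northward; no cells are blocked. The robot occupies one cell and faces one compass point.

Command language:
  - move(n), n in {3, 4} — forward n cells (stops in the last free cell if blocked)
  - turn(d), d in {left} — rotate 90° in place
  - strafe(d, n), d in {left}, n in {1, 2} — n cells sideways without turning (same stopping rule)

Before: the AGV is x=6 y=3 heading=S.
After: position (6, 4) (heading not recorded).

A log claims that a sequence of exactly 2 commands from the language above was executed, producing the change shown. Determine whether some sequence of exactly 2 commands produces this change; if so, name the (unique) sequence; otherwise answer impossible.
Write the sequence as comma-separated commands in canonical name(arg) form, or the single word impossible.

turn(left), strafe(left, 1)

key: running strafe(left, 1) before turn(left) would end elsewhere — order is forced
from: x=6 y=3 heading=S
[1] after turn(left): x=6 y=3 heading=E
[2] after strafe(left, 1): x=6 y=4 heading=E
uniquely the one of 25 2-step routes that fits.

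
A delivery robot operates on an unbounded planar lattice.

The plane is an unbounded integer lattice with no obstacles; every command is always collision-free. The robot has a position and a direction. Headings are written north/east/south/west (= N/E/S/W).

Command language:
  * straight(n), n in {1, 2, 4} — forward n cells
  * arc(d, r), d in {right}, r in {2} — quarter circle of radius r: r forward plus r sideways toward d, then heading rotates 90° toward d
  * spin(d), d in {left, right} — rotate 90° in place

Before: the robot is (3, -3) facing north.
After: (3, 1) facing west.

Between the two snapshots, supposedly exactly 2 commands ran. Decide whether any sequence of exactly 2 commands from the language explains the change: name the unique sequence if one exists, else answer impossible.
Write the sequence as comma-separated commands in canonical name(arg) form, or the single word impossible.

straight(4), spin(left)

key: position moved to (3,1) AND the heading swung to W — translation plus rotation needed
t0: (3, -3) facing north
[1] after straight(4): (3, 1) facing north
[2] after spin(left): (3, 1) facing west
all 36 alternatives checked — unique.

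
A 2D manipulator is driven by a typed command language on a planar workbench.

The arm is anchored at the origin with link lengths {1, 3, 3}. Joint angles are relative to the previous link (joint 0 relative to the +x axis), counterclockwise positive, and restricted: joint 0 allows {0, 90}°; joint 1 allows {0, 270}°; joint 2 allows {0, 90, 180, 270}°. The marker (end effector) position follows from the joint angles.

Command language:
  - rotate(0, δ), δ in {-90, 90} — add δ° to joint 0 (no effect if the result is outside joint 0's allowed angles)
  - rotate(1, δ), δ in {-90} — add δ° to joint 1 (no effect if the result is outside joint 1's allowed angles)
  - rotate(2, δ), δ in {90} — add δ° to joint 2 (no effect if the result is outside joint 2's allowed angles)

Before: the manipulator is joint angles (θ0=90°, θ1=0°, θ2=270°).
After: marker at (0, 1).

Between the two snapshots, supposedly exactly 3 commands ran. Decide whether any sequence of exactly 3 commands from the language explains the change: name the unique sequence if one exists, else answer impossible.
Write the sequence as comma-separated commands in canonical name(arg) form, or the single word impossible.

rotate(2, 90), rotate(2, 90), rotate(2, 90)

t0: joint angles (θ0=90°, θ1=0°, θ2=270°)
1. rotate(2, 90) → joint angles (θ0=90°, θ1=0°, θ2=0°)
2. rotate(2, 90) → joint angles (θ0=90°, θ1=0°, θ2=90°)
3. rotate(2, 90) → joint angles (θ0=90°, θ1=0°, θ2=180°)
all 64 alternatives checked — unique.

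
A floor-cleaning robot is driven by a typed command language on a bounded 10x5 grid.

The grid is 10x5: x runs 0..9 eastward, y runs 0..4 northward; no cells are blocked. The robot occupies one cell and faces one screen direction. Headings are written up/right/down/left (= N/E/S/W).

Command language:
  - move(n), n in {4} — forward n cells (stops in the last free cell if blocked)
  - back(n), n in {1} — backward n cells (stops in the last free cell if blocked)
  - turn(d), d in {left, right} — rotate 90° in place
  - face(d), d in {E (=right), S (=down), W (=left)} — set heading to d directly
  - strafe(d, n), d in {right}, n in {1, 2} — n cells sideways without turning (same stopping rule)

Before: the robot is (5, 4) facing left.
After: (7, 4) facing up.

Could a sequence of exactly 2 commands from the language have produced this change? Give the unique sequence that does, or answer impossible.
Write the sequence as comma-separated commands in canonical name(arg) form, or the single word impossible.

key: cell and facing (now N) both changed — the 2 commands mix motion and turning
t0: (5, 4) facing left
t=1 turn(right) ⇒ (5, 4) facing up
t=2 strafe(right, 2) ⇒ (7, 4) facing up
uniquely the one of 81 2-step routes that fits.

turn(right), strafe(right, 2)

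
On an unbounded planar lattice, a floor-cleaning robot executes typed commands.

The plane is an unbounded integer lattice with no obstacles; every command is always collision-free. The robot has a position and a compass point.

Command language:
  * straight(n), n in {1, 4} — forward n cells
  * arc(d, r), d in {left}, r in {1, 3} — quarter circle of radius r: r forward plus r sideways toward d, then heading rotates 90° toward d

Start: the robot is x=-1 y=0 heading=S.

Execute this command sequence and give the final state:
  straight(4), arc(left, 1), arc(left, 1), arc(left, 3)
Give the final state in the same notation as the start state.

x=-2 y=-1 heading=W

start: x=-1 y=0 heading=S
step 1 (straight(4)): x=-1 y=-4 heading=S
step 2 (arc(left, 1)): x=0 y=-5 heading=E
step 3 (arc(left, 1)): x=1 y=-4 heading=N
step 4 (arc(left, 3)): x=-2 y=-1 heading=W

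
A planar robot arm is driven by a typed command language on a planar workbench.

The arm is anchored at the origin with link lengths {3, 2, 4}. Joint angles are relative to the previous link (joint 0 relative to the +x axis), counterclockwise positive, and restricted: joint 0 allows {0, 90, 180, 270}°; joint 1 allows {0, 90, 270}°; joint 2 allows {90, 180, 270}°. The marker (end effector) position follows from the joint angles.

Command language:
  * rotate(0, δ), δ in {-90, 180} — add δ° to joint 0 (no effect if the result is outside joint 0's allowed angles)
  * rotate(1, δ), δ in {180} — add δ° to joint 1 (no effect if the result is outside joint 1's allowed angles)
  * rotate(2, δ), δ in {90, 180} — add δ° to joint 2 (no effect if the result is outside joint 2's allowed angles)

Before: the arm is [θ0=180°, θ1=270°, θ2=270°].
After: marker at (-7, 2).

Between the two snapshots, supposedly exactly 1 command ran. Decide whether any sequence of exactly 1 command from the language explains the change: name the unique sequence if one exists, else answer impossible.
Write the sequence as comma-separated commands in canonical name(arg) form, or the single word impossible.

rotate(2, 180)

t0: [θ0=180°, θ1=270°, θ2=270°]
[1] after rotate(2, 180): [θ0=180°, θ1=270°, θ2=90°]
no other 1-command option fits: unique.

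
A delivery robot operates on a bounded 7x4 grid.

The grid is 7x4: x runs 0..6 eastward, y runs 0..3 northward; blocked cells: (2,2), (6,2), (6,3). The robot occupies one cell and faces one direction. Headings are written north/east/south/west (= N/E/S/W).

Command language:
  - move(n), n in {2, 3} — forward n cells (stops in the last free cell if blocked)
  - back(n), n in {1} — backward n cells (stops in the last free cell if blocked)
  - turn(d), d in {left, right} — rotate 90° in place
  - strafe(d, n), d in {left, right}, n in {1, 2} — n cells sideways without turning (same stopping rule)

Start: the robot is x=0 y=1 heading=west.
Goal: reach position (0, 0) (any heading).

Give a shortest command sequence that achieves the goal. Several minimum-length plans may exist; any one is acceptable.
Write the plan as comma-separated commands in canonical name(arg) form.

strafe(left, 2)

start: x=0 y=1 heading=west
1. strafe(left, 2) → x=0 y=0 heading=west
nothing shorter than 1 reaches the goal.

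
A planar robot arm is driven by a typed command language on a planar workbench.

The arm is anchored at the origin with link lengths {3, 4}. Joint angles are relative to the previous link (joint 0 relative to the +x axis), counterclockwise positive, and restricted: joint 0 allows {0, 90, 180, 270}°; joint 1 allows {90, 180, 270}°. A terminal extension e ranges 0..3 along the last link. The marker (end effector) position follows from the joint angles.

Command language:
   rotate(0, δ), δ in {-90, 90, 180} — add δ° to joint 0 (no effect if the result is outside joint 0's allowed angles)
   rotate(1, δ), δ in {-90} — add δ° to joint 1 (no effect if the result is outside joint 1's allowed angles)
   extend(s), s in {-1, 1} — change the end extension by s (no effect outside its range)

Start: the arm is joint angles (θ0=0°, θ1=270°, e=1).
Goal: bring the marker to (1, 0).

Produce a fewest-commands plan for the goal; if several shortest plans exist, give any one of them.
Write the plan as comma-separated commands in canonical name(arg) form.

extend(-1), rotate(1, -90), rotate(0, 180)

start: joint angles (θ0=0°, θ1=270°, e=1)
step 1 (extend(-1)): joint angles (θ0=0°, θ1=270°, e=0)
step 2 (rotate(1, -90)): joint angles (θ0=0°, θ1=180°, e=0)
step 3 (rotate(0, 180)): joint angles (θ0=180°, θ1=180°, e=0)
minimal: 3 command(s), checked below 3.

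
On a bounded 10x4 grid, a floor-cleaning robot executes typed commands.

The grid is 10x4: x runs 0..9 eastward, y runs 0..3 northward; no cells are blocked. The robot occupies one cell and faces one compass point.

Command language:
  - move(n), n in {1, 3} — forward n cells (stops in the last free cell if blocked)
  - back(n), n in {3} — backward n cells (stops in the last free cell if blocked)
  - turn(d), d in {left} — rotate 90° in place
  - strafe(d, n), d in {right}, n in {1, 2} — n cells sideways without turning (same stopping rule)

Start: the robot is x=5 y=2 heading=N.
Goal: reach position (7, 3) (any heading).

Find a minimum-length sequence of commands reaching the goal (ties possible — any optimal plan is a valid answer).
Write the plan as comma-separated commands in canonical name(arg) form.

move(1), strafe(right, 2)

t0: x=5 y=2 heading=N
t=1 move(1) ⇒ x=5 y=3 heading=N
t=2 strafe(right, 2) ⇒ x=7 y=3 heading=N
minimal: 2 command(s), checked below 2.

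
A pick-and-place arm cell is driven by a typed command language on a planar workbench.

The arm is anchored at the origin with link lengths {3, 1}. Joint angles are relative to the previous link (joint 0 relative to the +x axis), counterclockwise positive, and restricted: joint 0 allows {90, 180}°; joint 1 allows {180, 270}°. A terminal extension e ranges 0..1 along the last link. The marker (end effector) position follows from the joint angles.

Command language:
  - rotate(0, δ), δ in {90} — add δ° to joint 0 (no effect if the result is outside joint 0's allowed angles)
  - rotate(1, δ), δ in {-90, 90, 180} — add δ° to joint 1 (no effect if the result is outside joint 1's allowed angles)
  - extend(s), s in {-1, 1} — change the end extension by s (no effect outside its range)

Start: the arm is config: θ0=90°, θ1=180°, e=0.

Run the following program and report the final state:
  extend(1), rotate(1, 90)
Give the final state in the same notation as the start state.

config: θ0=90°, θ1=270°, e=1

t0: config: θ0=90°, θ1=180°, e=0
step 1 (extend(1)): config: θ0=90°, θ1=180°, e=1
step 2 (rotate(1, 90)): config: θ0=90°, θ1=270°, e=1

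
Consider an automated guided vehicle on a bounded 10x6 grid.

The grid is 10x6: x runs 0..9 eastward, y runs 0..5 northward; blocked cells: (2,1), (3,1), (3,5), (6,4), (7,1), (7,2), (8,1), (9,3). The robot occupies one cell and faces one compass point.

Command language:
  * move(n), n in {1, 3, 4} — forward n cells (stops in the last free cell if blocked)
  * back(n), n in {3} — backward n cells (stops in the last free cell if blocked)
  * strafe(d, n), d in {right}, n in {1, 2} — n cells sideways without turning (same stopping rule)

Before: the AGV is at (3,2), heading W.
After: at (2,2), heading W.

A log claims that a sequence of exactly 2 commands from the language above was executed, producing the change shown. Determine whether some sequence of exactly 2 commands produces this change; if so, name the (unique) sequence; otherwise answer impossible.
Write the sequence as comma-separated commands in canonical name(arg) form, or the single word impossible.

back(3), move(4)

key: heading stays W — no command in the sequence turns
t0: at (3,2), heading W
[1] after back(3): at (6,2), heading W
[2] after move(4): at (2,2), heading W
all 36 alternatives checked — unique.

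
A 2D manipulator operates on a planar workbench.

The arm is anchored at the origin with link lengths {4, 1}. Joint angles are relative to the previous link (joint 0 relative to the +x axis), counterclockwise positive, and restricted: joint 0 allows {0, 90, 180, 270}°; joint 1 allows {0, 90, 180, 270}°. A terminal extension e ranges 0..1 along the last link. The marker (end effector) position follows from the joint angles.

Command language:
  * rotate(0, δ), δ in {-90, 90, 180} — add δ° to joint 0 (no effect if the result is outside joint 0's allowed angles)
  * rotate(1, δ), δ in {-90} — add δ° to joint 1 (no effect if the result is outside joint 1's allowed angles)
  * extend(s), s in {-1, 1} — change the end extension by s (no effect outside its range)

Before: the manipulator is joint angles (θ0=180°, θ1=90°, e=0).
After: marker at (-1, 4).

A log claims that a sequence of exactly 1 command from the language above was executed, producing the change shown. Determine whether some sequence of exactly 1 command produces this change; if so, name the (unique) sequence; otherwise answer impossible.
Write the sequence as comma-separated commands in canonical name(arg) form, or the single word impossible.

from: joint angles (θ0=180°, θ1=90°, e=0)
[1] after rotate(0, -90): joint angles (θ0=90°, θ1=90°, e=0)
no rival 1-sequence matches.

rotate(0, -90)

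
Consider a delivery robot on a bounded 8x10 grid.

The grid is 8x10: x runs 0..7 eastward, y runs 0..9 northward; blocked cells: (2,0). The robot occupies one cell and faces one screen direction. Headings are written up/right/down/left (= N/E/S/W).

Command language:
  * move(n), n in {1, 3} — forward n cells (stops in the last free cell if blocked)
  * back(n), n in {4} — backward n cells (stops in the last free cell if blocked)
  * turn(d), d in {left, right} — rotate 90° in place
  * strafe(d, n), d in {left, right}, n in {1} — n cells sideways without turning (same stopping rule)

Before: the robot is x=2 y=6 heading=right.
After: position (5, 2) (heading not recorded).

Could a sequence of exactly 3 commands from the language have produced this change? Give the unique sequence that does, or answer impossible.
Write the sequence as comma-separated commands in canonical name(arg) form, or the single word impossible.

move(3), turn(left), back(4)

key: running back(4) before move(3) would end elsewhere — order is forced
start: x=2 y=6 heading=right
step 1 (move(3)): x=5 y=6 heading=right
step 2 (turn(left)): x=5 y=6 heading=up
step 3 (back(4)): x=5 y=2 heading=up
uniquely the one of 343 3-step routes that fits.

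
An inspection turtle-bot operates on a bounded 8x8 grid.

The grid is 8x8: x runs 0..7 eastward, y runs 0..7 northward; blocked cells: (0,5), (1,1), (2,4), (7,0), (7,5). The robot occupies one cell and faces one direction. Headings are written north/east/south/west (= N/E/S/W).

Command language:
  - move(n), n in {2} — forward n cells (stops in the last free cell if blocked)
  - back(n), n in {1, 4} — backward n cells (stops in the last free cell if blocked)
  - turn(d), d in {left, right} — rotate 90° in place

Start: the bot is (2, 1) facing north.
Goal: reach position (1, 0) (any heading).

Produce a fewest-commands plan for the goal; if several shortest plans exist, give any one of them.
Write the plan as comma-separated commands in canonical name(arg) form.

t0: (2, 1) facing north
[1] after back(4): (2, 0) facing north
[2] after turn(right): (2, 0) facing east
[3] after back(1): (1, 0) facing east
shorter routes all fall short; 3 is best.

back(4), turn(right), back(1)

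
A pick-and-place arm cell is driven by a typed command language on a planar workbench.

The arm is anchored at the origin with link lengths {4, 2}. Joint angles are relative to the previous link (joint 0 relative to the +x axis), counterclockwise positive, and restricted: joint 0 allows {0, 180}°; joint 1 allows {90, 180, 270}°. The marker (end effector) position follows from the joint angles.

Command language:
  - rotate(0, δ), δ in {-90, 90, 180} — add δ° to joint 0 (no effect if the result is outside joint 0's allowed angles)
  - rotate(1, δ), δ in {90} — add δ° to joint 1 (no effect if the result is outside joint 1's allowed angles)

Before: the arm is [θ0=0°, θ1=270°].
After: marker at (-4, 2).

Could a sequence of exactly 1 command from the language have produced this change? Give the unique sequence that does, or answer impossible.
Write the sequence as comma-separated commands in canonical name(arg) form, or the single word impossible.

from: [θ0=0°, θ1=270°]
step 1 (rotate(0, 180)): [θ0=180°, θ1=270°]
no other 1-command option fits: unique.

rotate(0, 180)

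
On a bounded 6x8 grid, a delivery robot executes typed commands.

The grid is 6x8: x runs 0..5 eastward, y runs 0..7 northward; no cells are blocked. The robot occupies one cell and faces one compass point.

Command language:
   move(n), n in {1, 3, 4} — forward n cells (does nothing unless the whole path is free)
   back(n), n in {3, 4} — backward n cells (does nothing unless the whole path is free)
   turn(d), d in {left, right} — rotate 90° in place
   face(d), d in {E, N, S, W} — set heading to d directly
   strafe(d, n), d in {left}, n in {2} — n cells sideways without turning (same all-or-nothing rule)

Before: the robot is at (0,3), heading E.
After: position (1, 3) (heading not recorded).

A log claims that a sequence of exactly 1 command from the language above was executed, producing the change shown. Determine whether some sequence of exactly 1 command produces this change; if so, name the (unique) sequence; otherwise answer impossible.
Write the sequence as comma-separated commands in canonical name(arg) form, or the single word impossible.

move(1)

t0: at (0,3), heading E
step 1 (move(1)): at (1,3), heading E
uniquely the one of 12 1-step routes that fits.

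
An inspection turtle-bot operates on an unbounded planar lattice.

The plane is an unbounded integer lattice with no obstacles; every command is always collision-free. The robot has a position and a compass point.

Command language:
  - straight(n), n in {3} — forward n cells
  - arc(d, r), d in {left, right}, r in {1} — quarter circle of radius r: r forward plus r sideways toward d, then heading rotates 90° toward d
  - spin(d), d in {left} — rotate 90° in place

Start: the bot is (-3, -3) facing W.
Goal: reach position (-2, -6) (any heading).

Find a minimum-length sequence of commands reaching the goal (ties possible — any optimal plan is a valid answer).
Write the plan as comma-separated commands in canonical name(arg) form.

initial: (-3, -3) facing W
1. arc(left, 1) → (-4, -4) facing S
2. arc(left, 1) → (-3, -5) facing E
3. arc(right, 1) → (-2, -6) facing S
shorter routes all fall short; 3 is best.

arc(left, 1), arc(left, 1), arc(right, 1)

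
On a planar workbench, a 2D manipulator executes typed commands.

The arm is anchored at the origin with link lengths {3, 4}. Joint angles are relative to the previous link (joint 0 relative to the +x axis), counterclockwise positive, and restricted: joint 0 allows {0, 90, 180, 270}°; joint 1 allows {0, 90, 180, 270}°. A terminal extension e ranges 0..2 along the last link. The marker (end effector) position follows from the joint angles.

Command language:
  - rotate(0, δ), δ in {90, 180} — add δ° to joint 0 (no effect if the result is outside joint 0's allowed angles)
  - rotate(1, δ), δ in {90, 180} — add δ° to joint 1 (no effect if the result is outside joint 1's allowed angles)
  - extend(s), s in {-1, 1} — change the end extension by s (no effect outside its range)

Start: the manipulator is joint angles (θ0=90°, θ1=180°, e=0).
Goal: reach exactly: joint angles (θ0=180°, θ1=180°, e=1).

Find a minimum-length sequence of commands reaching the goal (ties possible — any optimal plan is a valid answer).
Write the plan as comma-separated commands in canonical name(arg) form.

t0: joint angles (θ0=90°, θ1=180°, e=0)
1. extend(1) → joint angles (θ0=90°, θ1=180°, e=1)
2. rotate(0, 90) → joint angles (θ0=180°, θ1=180°, e=1)
shorter routes all fall short; 2 is best.

extend(1), rotate(0, 90)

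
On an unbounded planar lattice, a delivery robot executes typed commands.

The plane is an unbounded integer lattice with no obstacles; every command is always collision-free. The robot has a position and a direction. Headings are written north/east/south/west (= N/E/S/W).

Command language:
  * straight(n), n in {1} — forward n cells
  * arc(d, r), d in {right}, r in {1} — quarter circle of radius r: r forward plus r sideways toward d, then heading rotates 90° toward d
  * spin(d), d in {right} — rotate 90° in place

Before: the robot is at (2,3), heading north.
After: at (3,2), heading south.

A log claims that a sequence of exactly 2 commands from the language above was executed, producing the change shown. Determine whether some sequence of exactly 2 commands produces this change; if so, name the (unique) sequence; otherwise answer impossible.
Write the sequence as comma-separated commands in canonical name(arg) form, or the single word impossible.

key: position moved to (3,2) AND the heading swung to S — translation plus rotation needed
t0: at (2,3), heading north
[1] after spin(right): at (2,3), heading east
[2] after arc(right, 1): at (3,2), heading south
no rival 2-sequence matches.

spin(right), arc(right, 1)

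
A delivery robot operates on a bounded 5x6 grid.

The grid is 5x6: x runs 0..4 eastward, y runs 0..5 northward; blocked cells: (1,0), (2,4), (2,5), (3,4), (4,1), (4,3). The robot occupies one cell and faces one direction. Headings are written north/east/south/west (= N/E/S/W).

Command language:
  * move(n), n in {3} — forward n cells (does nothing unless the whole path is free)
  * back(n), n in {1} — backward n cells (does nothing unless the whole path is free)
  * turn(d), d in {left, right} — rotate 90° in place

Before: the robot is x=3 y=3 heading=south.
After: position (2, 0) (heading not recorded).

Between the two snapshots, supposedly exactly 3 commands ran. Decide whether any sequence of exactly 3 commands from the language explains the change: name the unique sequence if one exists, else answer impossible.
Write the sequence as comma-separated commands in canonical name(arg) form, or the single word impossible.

key: order matters: swapping move(3) and back(1) lands elsewhere
initial: x=3 y=3 heading=south
step 1 (move(3)): x=3 y=0 heading=south
step 2 (turn(left)): x=3 y=0 heading=east
step 3 (back(1)): x=2 y=0 heading=east
all 64 alternatives checked — unique.

move(3), turn(left), back(1)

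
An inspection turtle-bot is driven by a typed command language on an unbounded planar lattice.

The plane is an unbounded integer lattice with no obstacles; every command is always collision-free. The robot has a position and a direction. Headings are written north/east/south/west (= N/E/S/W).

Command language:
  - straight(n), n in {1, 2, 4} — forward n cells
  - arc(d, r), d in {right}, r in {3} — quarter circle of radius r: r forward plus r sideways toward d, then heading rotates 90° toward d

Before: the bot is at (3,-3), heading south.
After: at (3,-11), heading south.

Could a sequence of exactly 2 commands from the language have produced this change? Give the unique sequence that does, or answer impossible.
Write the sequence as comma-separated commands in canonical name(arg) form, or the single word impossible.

key: still facing S at the end — nothing in the sequence rotates
start: at (3,-3), heading south
1. straight(4) → at (3,-7), heading south
2. straight(4) → at (3,-11), heading south
no other 2-command option fits: unique.

straight(4), straight(4)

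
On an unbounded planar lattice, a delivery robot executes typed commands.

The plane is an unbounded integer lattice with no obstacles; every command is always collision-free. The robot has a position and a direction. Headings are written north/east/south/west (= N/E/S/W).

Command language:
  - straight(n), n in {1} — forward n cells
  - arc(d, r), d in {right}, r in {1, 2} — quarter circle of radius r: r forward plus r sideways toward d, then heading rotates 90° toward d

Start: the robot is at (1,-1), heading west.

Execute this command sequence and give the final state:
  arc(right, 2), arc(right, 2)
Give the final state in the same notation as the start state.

t0: at (1,-1), heading west
step 1 (arc(right, 2)): at (-1,1), heading north
step 2 (arc(right, 2)): at (1,3), heading east

at (1,3), heading east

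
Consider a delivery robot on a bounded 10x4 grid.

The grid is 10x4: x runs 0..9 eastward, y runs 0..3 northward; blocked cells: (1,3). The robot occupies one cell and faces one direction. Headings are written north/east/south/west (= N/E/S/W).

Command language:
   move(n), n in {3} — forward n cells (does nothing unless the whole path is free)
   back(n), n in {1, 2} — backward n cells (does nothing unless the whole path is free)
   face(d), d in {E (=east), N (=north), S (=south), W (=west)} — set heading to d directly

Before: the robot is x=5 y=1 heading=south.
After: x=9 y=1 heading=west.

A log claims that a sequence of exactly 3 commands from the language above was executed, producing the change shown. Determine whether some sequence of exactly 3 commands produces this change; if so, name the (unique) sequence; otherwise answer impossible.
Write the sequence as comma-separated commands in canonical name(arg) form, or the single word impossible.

key: order matters: swapping face(W) and back(2) lands elsewhere
from: x=5 y=1 heading=south
t=1 face(W) ⇒ x=5 y=1 heading=west
t=2 back(2) ⇒ x=7 y=1 heading=west
t=3 back(2) ⇒ x=9 y=1 heading=west
uniquely the one of 343 3-step routes that fits.

face(W), back(2), back(2)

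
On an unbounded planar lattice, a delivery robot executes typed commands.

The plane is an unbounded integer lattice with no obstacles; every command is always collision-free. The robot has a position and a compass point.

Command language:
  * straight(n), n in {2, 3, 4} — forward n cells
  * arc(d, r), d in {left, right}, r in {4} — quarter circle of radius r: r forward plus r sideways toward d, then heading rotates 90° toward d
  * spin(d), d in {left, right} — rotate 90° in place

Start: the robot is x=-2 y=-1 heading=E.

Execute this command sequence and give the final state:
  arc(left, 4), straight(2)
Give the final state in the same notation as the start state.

begin: x=-2 y=-1 heading=E
1. arc(left, 4) → x=2 y=3 heading=N
2. straight(2) → x=2 y=5 heading=N

x=2 y=5 heading=N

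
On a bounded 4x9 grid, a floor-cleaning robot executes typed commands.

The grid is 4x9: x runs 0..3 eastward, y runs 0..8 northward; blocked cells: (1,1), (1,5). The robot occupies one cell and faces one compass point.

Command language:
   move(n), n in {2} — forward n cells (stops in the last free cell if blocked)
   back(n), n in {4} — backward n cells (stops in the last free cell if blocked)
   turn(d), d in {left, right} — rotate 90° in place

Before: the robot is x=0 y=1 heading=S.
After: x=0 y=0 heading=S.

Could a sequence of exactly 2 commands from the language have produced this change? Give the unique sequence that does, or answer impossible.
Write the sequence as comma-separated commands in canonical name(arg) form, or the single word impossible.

move(2), move(2)

key: the first move(2) runs into the grid edge before its full distance
initial: x=0 y=1 heading=S
t=1 move(2) ⇒ x=0 y=0 heading=S
t=2 move(2) ⇒ x=0 y=0 heading=S
uniquely the one of 16 2-step routes that fits.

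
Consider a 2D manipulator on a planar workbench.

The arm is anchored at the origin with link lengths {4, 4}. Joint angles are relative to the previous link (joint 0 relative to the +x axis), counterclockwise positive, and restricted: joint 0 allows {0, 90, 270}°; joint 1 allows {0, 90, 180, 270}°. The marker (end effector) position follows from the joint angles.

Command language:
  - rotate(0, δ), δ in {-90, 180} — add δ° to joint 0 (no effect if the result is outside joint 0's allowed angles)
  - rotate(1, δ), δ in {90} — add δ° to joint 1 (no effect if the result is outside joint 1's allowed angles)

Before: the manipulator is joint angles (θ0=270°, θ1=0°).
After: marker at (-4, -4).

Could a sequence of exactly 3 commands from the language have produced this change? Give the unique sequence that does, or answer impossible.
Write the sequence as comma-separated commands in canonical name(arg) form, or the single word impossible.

start: joint angles (θ0=270°, θ1=0°)
t=1 rotate(1, 90) ⇒ joint angles (θ0=270°, θ1=90°)
t=2 rotate(1, 90) ⇒ joint angles (θ0=270°, θ1=180°)
t=3 rotate(1, 90) ⇒ joint angles (θ0=270°, θ1=270°)
no rival 3-sequence matches.

rotate(1, 90), rotate(1, 90), rotate(1, 90)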